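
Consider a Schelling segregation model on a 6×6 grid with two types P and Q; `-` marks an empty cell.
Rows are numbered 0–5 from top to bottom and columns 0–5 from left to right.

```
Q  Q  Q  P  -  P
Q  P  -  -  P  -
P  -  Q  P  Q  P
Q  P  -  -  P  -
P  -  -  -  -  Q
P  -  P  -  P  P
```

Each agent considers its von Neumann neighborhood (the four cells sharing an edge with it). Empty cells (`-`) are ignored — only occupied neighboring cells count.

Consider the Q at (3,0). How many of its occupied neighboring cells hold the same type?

0

Occupied neighbors of (3,0): (2,0)=P, (4,0)=P, (3,1)=P.
Same type (Q): 0 of 3.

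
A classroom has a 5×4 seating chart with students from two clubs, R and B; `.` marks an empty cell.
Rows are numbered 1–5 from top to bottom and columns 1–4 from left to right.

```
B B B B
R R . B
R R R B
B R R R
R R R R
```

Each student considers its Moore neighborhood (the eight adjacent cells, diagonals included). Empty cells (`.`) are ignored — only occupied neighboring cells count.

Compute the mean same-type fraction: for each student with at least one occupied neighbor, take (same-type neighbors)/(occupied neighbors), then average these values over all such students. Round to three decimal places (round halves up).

0.692

(1,1)B 1/3
(1,2)B 2/4
(1,3)B 3/4
(1,4)B 2/2
(2,1)R 3/5
(2,2)R 4/7
(2,4)B 3/4
(3,1)R 4/5
(3,2)R 6/7
(3,3)R 5/7
(3,4)B 1/4
(4,1)B 0/5
(4,2)R 7/8
(4,3)R 7/8
(4,4)R 4/5
(5,1)R 2/3
(5,2)R 4/5
(5,3)R 5/5
(5,4)R 3/3
Sum over 19 students: 1/3 + 2/4 + 3/4 + 2/2 + 3/5 + 4/7 + 3/4 + 4/5 + 6/7 + 5/7 + 1/4 + 0/5 + 7/8 + 7/8 + 4/5 + 2/3 + 4/5 + 5/5 + 3/3 = 92/7; mean = 92/7 ÷ 19 = 92/133 = 0.691729… → 0.692.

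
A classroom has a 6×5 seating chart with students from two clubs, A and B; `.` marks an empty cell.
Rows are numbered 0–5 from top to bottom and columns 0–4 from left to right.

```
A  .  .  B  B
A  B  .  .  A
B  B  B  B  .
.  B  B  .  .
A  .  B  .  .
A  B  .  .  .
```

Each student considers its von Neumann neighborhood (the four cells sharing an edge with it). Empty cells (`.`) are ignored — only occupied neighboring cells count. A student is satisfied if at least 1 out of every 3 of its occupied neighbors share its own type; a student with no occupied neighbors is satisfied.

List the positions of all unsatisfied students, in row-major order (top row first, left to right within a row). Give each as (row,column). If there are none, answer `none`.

(1,4), (5,1)

(0,0)A 1/1 ok
(0,3)B 1/1 ok
(0,4)B 1/2 ok
(1,0)A 1/3 ok
(1,1)B 1/2 ok
(1,4)A 0/1 unhappy
(2,0)B 1/2 ok
(2,1)B 4/4 ok
(2,2)B 3/3 ok
(2,3)B 1/1 ok
(3,1)B 2/2 ok
(3,2)B 3/3 ok
(4,0)A 1/1 ok
(4,2)B 1/1 ok
(5,0)A 1/2 ok
(5,1)B 0/1 unhappy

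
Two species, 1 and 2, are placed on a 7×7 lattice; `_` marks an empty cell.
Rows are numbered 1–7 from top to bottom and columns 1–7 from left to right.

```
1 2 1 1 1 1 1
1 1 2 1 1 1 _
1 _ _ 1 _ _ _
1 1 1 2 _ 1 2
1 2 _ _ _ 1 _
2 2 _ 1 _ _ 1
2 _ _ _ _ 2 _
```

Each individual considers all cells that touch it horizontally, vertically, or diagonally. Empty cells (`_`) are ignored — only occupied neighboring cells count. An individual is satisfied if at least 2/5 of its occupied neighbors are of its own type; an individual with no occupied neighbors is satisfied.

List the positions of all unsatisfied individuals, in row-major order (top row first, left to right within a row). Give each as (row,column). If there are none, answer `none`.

(1,2), (2,3), (4,4), (4,7), (5,2), (7,6)

(1,1)1 2/3 satisfied
(1,2)2 1/5 not
(1,3)1 3/5 satisfied
(1,4)1 4/5 satisfied
(1,5)1 5/5 satisfied
(1,6)1 4/4 satisfied
(1,7)1 2/2 satisfied
(2,1)1 3/4 satisfied
(2,2)1 4/6 satisfied
(2,3)2 1/6 not
(2,4)1 5/6 satisfied
(2,5)1 6/6 satisfied
(2,6)1 4/4 satisfied
(3,1)1 4/4 satisfied
(3,4)1 3/5 satisfied
(4,1)1 3/4 satisfied
(4,2)1 4/5 satisfied
(4,3)1 2/4 satisfied
(4,4)2 0/2 not
(4,6)1 1/2 satisfied
(4,7)2 0/2 not
(5,1)1 2/5 satisfied
(5,2)2 2/6 not
(5,6)1 2/3 satisfied
(6,1)2 3/4 satisfied
(6,2)2 3/4 satisfied
(6,4)1 0/0 satisfied
(6,7)1 1/2 satisfied
(7,1)2 2/2 satisfied
(7,6)2 0/1 not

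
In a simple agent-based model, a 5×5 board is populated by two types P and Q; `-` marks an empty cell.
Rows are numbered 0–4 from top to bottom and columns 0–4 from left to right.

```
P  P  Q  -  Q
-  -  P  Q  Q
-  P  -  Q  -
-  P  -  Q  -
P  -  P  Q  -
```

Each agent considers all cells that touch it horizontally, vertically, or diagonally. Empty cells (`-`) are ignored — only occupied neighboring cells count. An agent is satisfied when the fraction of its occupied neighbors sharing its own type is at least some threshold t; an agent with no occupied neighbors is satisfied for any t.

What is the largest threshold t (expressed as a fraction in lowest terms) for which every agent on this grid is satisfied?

(0,0)P 1/1
(0,1)P 2/3
(0,2)Q 1/3
(0,4)Q 2/2
(1,2)P 2/5
(1,3)Q 4/5
(1,4)Q 3/3
(2,1)P 2/2
(2,3)Q 3/4
(3,1)P 3/3
(3,3)Q 2/3
(4,0)P 1/1
(4,2)P 1/3
(4,3)Q 1/2
The smallest same-type fraction is 1/3 at (0,2), which reduces to 1/3. Any threshold above that leaves this agent unsatisfied.

1/3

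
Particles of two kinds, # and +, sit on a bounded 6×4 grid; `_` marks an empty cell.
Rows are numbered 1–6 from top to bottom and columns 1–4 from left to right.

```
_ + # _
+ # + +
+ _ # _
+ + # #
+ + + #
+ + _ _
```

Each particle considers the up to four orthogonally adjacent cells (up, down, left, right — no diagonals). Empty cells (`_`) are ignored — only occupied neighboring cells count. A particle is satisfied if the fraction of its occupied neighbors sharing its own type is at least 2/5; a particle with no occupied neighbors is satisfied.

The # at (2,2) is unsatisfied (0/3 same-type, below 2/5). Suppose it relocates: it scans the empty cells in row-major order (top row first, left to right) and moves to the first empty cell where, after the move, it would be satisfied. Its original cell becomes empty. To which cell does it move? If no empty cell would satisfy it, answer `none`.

(1,4)

Vacating (2,2). Empty cells in order:
  (1,1): 0/2 same-type → still unsatisfied.
  (1,4): 1/2 same-type → satisfied — stop here.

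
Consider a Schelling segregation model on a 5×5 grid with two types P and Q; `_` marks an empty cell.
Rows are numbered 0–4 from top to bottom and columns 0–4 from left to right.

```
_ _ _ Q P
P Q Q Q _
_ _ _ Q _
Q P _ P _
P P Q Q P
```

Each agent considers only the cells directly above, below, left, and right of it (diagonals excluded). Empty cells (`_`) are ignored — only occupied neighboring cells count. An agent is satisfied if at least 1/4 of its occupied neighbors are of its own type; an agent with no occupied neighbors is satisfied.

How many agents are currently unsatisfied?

5

Row 0: (0,3)Q 1/2 ok · (0,4)P 0/1 unhappy
Row 1: (1,0)P 0/1 unhappy · (1,1)Q 1/2 ok · (1,2)Q 2/2 ok · (1,3)Q 3/3 ok
Row 2: (2,3)Q 1/2 ok
Row 3: (3,0)Q 0/2 unhappy · (3,1)P 1/2 ok · (3,3)P 0/2 unhappy
Row 4: (4,0)P 1/2 ok · (4,1)P 2/3 ok · (4,2)Q 1/2 ok · (4,3)Q 1/3 ok · (4,4)P 0/1 unhappy
Unsatisfied: (0,4), (1,0), (3,0), (3,3), (4,4) — 5 in total.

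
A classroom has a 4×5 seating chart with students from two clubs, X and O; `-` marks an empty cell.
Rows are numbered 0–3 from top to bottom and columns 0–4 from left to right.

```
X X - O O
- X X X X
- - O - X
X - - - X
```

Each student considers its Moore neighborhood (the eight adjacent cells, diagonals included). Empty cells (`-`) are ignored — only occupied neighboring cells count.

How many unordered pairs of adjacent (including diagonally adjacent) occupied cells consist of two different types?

8

Scan each occupied cell's neighbors to the right and below (and the two forward diagonals) so each pair is counted once.
From row 0: 5 unlike of 10 pairs (running 5/10).
From row 1: 3 unlike of 8 pairs (running 8/18).
From row 2: 0 unlike of 1 pairs (running 8/19).
Total adjacent occupied pairs: 19; unlike-type pairs: 8.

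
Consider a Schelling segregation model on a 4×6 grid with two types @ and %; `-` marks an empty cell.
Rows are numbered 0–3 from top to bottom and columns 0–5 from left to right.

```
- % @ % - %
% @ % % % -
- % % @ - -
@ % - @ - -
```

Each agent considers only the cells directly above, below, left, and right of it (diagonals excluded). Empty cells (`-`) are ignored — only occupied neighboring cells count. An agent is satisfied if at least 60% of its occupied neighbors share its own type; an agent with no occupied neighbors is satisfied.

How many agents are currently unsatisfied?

(0,1)% 0/2 unhappy
(0,2)@ 0/3 unhappy
(0,3)% 1/2 unhappy
(0,5)% 0/0 ok
(1,0)% 0/1 unhappy
(1,1)@ 0/4 unhappy
(1,2)% 2/4 unhappy
(1,3)% 3/4 ok
(1,4)% 1/1 ok
(2,1)% 2/3 ok
(2,2)% 2/3 ok
(2,3)@ 1/3 unhappy
(3,0)@ 0/1 unhappy
(3,1)% 1/2 unhappy
(3,3)@ 1/1 ok
Unsatisfied: (0,1), (0,2), (0,3), (1,0), (1,1), (1,2), (2,3), (3,0), (3,1) — 9 in total.

9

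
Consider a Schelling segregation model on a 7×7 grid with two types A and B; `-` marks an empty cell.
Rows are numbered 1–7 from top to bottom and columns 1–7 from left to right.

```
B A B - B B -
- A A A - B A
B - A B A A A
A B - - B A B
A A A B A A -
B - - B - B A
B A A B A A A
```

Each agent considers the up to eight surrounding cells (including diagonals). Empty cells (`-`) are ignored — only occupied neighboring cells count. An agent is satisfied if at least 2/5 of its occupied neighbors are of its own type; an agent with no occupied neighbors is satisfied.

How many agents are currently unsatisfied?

Row 1: (1,1)B 0/2 not · (1,2)A 2/4 satisfied · (1,3)B 0/4 not · (1,5)B 2/3 satisfied · (1,6)B 2/3 satisfied
Row 2: (2,2)A 3/6 satisfied · (2,3)A 4/6 satisfied · (2,4)A 3/6 satisfied · (2,6)B 2/6 not · (2,7)A 2/4 satisfied
Row 3: (3,1)B 1/3 not · (3,3)A 3/5 satisfied · (3,4)B 1/5 not · (3,5)A 3/6 satisfied · (3,6)A 4/7 satisfied · (3,7)A 3/5 satisfied
Row 4: (4,1)A 2/4 satisfied · (4,2)B 1/6 not · (4,5)B 2/7 not · (4,6)A 5/7 satisfied · (4,7)B 0/4 not
Row 5: (5,1)A 2/4 satisfied · (5,2)A 3/5 satisfied · (5,3)A 1/4 not · (5,4)B 2/4 satisfied · (5,5)A 2/6 not · (5,6)A 3/6 satisfied
Row 6: (6,1)B 1/4 not · (6,4)B 2/6 not · (6,6)B 0/6 not · (6,7)A 3/4 satisfied
Row 7: (7,1)B 1/2 satisfied · (7,2)A 1/3 not · (7,3)A 1/3 not · (7,4)B 1/3 not · (7,5)A 1/4 not · (7,6)A 3/4 satisfied · (7,7)A 2/3 satisfied
Unsatisfied: (1,1), (1,3), (2,6), (3,1), (3,4), (4,2), (4,5), (4,7), (5,3), (5,5), (6,1), (6,4), (6,6), (7,2), (7,3), (7,4), (7,5) — 17 in total.

17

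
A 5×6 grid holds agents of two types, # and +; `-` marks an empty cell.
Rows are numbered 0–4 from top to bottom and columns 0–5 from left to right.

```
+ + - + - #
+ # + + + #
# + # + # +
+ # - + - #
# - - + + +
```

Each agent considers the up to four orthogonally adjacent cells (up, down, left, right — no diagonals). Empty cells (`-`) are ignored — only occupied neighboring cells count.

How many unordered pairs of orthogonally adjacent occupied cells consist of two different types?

20

Scan each occupied cell's neighbors to the right and below so each pair is counted once.
From row 0: 1 unlike of 5 pairs (running 1/5).
From row 1: 8 unlike of 11 pairs (running 9/16).
From row 2: 8 unlike of 9 pairs (running 17/25).
From row 3: 3 unlike of 4 pairs (running 20/29).
From row 4: 0 unlike of 2 pairs (running 20/31).
Total adjacent occupied pairs: 31; unlike-type pairs: 20.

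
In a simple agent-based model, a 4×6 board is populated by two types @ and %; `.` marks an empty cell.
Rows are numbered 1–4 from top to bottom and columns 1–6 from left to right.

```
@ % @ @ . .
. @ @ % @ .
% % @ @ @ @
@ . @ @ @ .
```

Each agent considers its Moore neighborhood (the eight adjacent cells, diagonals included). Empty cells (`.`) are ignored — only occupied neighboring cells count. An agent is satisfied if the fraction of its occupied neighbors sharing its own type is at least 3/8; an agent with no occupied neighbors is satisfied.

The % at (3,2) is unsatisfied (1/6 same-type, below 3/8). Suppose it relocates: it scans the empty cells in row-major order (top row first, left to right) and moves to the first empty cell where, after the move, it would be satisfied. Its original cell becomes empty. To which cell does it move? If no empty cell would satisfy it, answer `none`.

(2,1)

Vacating (3,2). Empty cells in order:
  (1,5): 1/3 same-type → still unsatisfied.
  (1,6): 0/1 same-type → still unsatisfied.
  (2,1): 2/4 same-type → satisfied — stop here.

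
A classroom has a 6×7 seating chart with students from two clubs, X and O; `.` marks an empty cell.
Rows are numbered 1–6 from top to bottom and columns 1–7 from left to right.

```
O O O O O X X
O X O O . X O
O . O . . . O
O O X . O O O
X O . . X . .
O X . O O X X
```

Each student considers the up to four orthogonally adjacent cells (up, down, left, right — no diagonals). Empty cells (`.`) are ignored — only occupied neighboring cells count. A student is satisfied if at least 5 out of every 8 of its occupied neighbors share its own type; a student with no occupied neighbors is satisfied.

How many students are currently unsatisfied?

15

(1,1)O 2/2 satisfied
(1,2)O 2/3 satisfied
(1,3)O 3/3 satisfied
(1,4)O 3/3 satisfied
(1,5)O 1/2 not
(1,6)X 2/3 satisfied
(1,7)X 1/2 not
(2,1)O 2/3 satisfied
(2,2)X 0/3 not
(2,3)O 3/4 satisfied
(2,4)O 2/2 satisfied
(2,6)X 1/2 not
(2,7)O 1/3 not
(3,1)O 2/2 satisfied
(3,3)O 1/2 not
(3,7)O 2/2 satisfied
(4,1)O 2/3 satisfied
(4,2)O 2/3 satisfied
(4,3)X 0/2 not
(4,5)O 1/2 not
(4,6)O 2/2 satisfied
(4,7)O 2/2 satisfied
(5,1)X 0/3 not
(5,2)O 1/3 not
(5,5)X 0/2 not
(6,1)O 0/2 not
(6,2)X 0/2 not
(6,4)O 1/1 satisfied
(6,5)O 1/3 not
(6,6)X 1/2 not
(6,7)X 1/1 satisfied
Unsatisfied: (1,5), (1,7), (2,2), (2,6), (2,7), (3,3), (4,3), (4,5), (5,1), (5,2), (5,5), (6,1), (6,2), (6,5), (6,6) — 15 in total.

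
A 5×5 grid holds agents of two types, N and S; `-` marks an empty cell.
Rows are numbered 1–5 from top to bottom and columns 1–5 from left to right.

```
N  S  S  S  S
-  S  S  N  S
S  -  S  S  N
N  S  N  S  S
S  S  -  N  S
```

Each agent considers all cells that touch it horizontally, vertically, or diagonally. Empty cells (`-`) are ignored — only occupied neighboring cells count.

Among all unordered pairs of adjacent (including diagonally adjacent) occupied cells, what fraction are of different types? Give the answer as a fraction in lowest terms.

Scan each occupied cell's neighbors to the right and below (and the two forward diagonals) so each pair is counted once.
Row 1: N(1,1)–S(1,2)≠ N(1,1)–S(2,2)≠ S(1,2)–S(1,3)= S(1,2)–S(2,2)= S(1,2)–S(2,3)= S(1,3)–S(1,4)= S(1,3)–S(2,3)= S(1,3)–N(2,4)≠ S(1,3)–S(2,2)= S(1,4)–S(1,5)= S(1,4)–N(2,4)≠ S(1,4)–S(2,5)= S(1,4)–S(2,3)= S(1,5)–S(2,5)= S(1,5)–N(2,4)≠  → 5/15 unlike.
Row 2: S(2,2)–S(2,3)= S(2,2)–S(3,3)= S(2,2)–S(3,1)= S(2,3)–N(2,4)≠ S(2,3)–S(3,3)= S(2,3)–S(3,4)= N(2,4)–S(2,5)≠ N(2,4)–S(3,4)≠ N(2,4)–N(3,5)= N(2,4)–S(3,3)≠ S(2,5)–N(3,5)≠ S(2,5)–S(3,4)=  → 5/12 unlike.
Row 3: S(3,1)–N(4,1)≠ S(3,1)–S(4,2)= S(3,3)–S(3,4)= S(3,3)–N(4,3)≠ S(3,3)–S(4,4)= S(3,3)–S(4,2)= S(3,4)–N(3,5)≠ S(3,4)–S(4,4)= S(3,4)–S(4,5)= S(3,4)–N(4,3)≠ N(3,5)–S(4,5)≠ N(3,5)–S(4,4)≠  → 6/12 unlike.
Row 4: N(4,1)–S(4,2)≠ N(4,1)–S(5,1)≠ N(4,1)–S(5,2)≠ S(4,2)–N(4,3)≠ S(4,2)–S(5,2)= S(4,2)–S(5,1)= N(4,3)–S(4,4)≠ N(4,3)–N(5,4)= N(4,3)–S(5,2)≠ S(4,4)–S(4,5)= S(4,4)–N(5,4)≠ S(4,4)–S(5,5)= S(4,5)–S(5,5)= S(4,5)–N(5,4)≠  → 8/14 unlike.
Row 5: S(5,1)–S(5,2)= N(5,4)–S(5,5)≠  → 1/2 unlike.
Total adjacent occupied pairs: 55; unlike-type pairs: 25.
25/55 reduces to 5/11.

5/11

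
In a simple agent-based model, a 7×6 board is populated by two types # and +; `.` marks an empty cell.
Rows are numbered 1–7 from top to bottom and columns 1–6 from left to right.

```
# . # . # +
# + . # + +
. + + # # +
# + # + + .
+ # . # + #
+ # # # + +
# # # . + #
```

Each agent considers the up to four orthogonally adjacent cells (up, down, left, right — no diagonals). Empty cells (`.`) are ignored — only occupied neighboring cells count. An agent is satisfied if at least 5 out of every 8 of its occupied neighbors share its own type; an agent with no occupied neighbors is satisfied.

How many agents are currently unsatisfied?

Row 1: (1,1)# 1/1 ✓ · (1,3)# 0/0 ✓ · (1,5)# 0/2 ✗ · (1,6)+ 1/2 ✗
Row 2: (2,1)# 1/2 ✗ · (2,2)+ 1/2 ✗ · (2,4)# 1/2 ✗ · (2,5)+ 1/4 ✗ · (2,6)+ 3/3 ✓
Row 3: (3,2)+ 3/3 ✓ · (3,3)+ 1/3 ✗ · (3,4)# 2/4 ✗ · (3,5)# 1/4 ✗ · (3,6)+ 1/2 ✗
Row 4: (4,1)# 0/2 ✗ · (4,2)+ 1/4 ✗ · (4,3)# 0/3 ✗ · (4,4)+ 1/4 ✗ · (4,5)+ 2/3 ✓
Row 5: (5,1)+ 1/3 ✗ · (5,2)# 1/3 ✗ · (5,4)# 1/3 ✗ · (5,5)+ 2/4 ✗ · (5,6)# 0/2 ✗
Row 6: (6,1)+ 1/3 ✗ · (6,2)# 3/4 ✓ · (6,3)# 3/3 ✓ · (6,4)# 2/3 ✓ · (6,5)+ 3/4 ✓ · (6,6)+ 1/3 ✗
Row 7: (7,1)# 1/2 ✗ · (7,2)# 3/3 ✓ · (7,3)# 2/2 ✓ · (7,5)+ 1/2 ✗ · (7,6)# 0/2 ✗
Unsatisfied: (1,5), (1,6), (2,1), (2,2), (2,4), (2,5), (3,3), (3,4), (3,5), (3,6), (4,1), (4,2), (4,3), (4,4), (5,1), (5,2), (5,4), (5,5), (5,6), (6,1), (6,6), (7,1), (7,5), (7,6) — 24 in total.

24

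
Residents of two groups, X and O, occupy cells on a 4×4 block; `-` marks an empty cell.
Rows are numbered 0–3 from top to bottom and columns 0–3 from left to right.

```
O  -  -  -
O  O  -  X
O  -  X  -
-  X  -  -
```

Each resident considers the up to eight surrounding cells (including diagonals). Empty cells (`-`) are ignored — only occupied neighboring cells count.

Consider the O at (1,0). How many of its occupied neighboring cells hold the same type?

Occupied neighbors of (1,0): (0,0)=O, (1,1)=O, (2,0)=O.
Same type (O): 3 of 3.

3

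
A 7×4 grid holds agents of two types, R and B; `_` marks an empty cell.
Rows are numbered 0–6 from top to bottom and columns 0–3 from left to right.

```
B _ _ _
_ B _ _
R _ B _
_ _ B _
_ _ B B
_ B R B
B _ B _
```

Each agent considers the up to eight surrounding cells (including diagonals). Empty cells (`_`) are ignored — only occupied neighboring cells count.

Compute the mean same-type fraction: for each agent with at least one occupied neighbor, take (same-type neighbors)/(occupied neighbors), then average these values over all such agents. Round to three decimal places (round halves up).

(0,0)B 1/1
(1,1)B 2/3
(2,0)R 0/1
(2,2)B 2/2
(3,2)B 3/3
(4,2)B 4/5
(4,3)B 3/4
(5,1)B 3/4
(5,2)R 0/5
(5,3)B 3/4
(6,0)B 1/1
(6,2)B 2/3
Sum over 12 agents: 1/1 + 2/3 + 0/1 + 2/2 + 3/3 + 4/5 + 3/4 + 3/4 + 0/5 + 3/4 + 1/1 + 2/3 = 503/60; mean = 503/60 ÷ 12 = 503/720 = 0.698611… → 0.699.

0.699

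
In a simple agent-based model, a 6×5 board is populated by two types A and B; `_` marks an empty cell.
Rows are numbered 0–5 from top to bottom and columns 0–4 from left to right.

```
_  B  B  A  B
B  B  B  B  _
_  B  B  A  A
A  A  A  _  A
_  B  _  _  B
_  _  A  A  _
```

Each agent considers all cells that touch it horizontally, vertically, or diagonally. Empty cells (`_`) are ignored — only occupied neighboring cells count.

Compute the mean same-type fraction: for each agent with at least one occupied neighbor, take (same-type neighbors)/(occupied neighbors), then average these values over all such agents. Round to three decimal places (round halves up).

0.537

(0,1)B 4/4
(0,2)B 4/5
(0,3)A 0/4
(0,4)B 1/2
(1,0)B 3/3
(1,1)B 6/6
(1,2)B 6/8
(1,3)B 4/7
(2,1)B 4/7
(2,2)B 4/7
(2,3)A 3/6
(2,4)A 2/3
(3,0)A 1/3
(3,1)A 2/5
(3,2)A 2/5
(3,4)A 2/3
(4,1)B 0/4
(4,4)B 0/2
(5,2)A 1/2
(5,3)A 1/2
Sum over 20 agents: 4/4 + 4/5 + 0/4 + 1/2 + 3/3 + 6/6 + 6/8 + 4/7 + 4/7 + 4/7 + 3/6 + 2/3 + 1/3 + 2/5 + 2/5 + 2/3 + 0/4 + 0/2 + 1/2 + 1/2 = 4507/420; mean = 4507/420 ÷ 20 = 4507/8400 = 0.536547… → 0.537.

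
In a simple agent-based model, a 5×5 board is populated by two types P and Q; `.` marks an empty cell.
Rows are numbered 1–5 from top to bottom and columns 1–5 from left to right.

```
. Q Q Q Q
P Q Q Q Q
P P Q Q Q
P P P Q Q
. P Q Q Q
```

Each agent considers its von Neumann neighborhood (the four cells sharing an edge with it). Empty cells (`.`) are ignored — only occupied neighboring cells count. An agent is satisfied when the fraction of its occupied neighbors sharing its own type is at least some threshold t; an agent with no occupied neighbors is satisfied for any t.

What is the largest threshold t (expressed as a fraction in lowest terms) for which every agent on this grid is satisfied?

1/4

Row 1: (1,2)Q 2/2 · (1,3)Q 3/3 · (1,4)Q 3/3 · (1,5)Q 2/2
Row 2: (2,1)P 1/2 · (2,2)Q 2/4 · (2,3)Q 4/4 · (2,4)Q 4/4 · (2,5)Q 3/3
Row 3: (3,1)P 3/3 · (3,2)P 2/4 · (3,3)Q 2/4 · (3,4)Q 4/4 · (3,5)Q 3/3
Row 4: (4,1)P 2/2 · (4,2)P 4/4 · (4,3)P 1/4 · (4,4)Q 3/4 · (4,5)Q 3/3
Row 5: (5,2)P 1/2 · (5,3)Q 1/3 · (5,4)Q 3/3 · (5,5)Q 2/2
The smallest same-type fraction is 1/4 at (4,3), which reduces to 1/4. Any threshold above that leaves this agent unsatisfied.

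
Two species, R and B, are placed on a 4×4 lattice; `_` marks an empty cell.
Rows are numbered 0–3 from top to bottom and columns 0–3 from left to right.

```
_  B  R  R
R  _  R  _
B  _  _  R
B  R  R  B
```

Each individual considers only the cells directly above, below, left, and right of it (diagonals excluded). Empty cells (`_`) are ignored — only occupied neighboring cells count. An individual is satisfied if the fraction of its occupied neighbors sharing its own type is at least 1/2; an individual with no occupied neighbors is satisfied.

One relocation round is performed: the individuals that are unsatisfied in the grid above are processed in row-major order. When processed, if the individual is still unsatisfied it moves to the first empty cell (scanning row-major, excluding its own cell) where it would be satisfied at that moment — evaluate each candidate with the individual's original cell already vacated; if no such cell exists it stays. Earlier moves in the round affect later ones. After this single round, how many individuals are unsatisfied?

1

Initially unsatisfied (in order): (0,1), (1,0), (2,3), (3,3).
  (0,1) → (2,1).
  (1,0) → (0,0).
  (2,3) → (0,1).
  (3,3) → (1,0).
Resulting grid:
R R R R
B _ R _
B B _ _
B R R _
Unsatisfied now: (3,1).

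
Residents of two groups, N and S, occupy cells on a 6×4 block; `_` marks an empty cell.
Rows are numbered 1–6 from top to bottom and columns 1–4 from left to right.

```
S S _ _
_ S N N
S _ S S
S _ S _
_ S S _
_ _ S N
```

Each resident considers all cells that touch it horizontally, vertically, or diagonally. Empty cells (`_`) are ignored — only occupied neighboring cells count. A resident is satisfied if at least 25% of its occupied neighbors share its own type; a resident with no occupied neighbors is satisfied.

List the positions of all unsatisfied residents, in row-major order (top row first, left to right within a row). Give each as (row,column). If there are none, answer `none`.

(1,1)S 2/2 satisfied
(1,2)S 2/3 satisfied
(2,2)S 4/5 satisfied
(2,3)N 1/5 not
(2,4)N 1/3 satisfied
(3,1)S 2/2 satisfied
(3,3)S 3/5 satisfied
(3,4)S 2/4 satisfied
(4,1)S 2/2 satisfied
(4,3)S 4/4 satisfied
(5,2)S 4/4 satisfied
(5,3)S 3/4 satisfied
(6,3)S 2/3 satisfied
(6,4)N 0/2 not

(2,3), (6,4)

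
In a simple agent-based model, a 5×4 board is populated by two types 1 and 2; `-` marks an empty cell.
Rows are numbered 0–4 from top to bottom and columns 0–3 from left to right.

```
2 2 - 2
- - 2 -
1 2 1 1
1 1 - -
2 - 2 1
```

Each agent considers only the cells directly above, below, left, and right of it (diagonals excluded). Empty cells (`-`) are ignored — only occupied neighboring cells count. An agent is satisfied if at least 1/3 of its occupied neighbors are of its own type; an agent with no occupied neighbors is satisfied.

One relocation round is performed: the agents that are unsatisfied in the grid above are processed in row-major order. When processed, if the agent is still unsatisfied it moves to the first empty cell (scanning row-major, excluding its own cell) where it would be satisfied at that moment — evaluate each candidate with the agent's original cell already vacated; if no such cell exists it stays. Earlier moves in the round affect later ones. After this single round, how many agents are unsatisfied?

Initially unsatisfied (in order): (1,2), (2,1), (4,0), (4,2), (4,3).
  (1,2) → (0,2).
  (2,1) → (1,0).
  (4,0) → (1,1).
  (4,2) → (1,2).
  (4,3): now satisfied by earlier moves; stays.
Resulting grid:
2 2 2 2
2 2 2 -
1 - 1 1
1 1 - -
- - - 1
All satisfied now.

0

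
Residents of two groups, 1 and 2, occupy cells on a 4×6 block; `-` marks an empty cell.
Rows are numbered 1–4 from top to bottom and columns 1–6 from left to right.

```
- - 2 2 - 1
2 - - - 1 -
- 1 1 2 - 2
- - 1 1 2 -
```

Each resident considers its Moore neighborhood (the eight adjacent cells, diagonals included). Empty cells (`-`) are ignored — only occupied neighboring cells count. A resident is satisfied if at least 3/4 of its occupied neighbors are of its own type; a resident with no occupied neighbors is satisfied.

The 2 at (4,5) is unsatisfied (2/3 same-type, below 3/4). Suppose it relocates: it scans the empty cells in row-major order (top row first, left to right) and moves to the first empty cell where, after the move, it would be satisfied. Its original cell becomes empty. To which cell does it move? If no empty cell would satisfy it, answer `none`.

(1,1)

Vacating (4,5). Empty cells in order:
  (1,1): 1/1 same-type → satisfied — stop here.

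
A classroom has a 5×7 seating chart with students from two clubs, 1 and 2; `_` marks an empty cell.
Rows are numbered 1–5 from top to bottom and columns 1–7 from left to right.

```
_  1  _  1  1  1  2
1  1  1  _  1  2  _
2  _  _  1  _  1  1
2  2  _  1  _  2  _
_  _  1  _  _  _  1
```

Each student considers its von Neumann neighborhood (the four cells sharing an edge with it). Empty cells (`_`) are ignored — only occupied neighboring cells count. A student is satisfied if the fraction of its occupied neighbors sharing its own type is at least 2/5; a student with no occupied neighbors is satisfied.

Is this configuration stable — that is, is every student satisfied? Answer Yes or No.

No

Row 1: (1,2)1 1/1 ✓ · (1,4)1 1/1 ✓ · (1,5)1 3/3 ✓ · (1,6)1 1/3 ✗ · (1,7)2 0/1 ✗
Row 2: (2,1)1 1/2 ✓ · (2,2)1 3/3 ✓ · (2,3)1 1/1 ✓ · (2,5)1 1/2 ✓ · (2,6)2 0/3 ✗
Row 3: (3,1)2 1/2 ✓ · (3,4)1 1/1 ✓ · (3,6)1 1/3 ✗ · (3,7)1 1/1 ✓
Row 4: (4,1)2 2/2 ✓ · (4,2)2 1/1 ✓ · (4,4)1 1/1 ✓ · (4,6)2 0/1 ✗
Row 5: (5,3)1 0/0 ✓ · (5,7)1 0/0 ✓
For instance (1,6) has only 1/3 same-type neighbors, below 2/5.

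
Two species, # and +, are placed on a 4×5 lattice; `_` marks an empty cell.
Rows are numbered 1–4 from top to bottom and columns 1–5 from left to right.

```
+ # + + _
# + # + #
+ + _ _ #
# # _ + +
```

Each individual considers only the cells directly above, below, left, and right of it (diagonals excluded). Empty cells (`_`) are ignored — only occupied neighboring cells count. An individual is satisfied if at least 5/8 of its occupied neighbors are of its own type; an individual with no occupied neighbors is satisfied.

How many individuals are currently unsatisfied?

Row 1: (1,1)+ 0/2 unhappy · (1,2)# 0/3 unhappy · (1,3)+ 1/3 unhappy · (1,4)+ 2/2 ok
Row 2: (2,1)# 0/3 unhappy · (2,2)+ 1/4 unhappy · (2,3)# 0/3 unhappy · (2,4)+ 1/3 unhappy · (2,5)# 1/2 unhappy
Row 3: (3,1)+ 1/3 unhappy · (3,2)+ 2/3 ok · (3,5)# 1/2 unhappy
Row 4: (4,1)# 1/2 unhappy · (4,2)# 1/2 unhappy · (4,4)+ 1/1 ok · (4,5)+ 1/2 unhappy
Unsatisfied: (1,1), (1,2), (1,3), (2,1), (2,2), (2,3), (2,4), (2,5), (3,1), (3,5), (4,1), (4,2), (4,5) — 13 in total.

13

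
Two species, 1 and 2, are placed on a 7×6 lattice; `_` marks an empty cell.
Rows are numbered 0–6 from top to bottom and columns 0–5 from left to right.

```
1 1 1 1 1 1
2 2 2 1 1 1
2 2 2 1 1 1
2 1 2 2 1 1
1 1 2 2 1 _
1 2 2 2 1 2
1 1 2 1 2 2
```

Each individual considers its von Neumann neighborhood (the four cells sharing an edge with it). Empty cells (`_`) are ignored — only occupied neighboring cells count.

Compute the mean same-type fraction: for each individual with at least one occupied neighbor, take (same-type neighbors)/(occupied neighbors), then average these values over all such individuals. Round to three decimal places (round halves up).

0.673

Row 0: (0,0)1 1/2 · (0,1)1 2/3 · (0,2)1 2/3 · (0,3)1 3/3 · (0,4)1 3/3 · (0,5)1 2/2
Row 1: (1,0)2 2/3 · (1,1)2 3/4 · (1,2)2 2/4 · (1,3)1 3/4 · (1,4)1 4/4 · (1,5)1 3/3
Row 2: (2,0)2 3/3 · (2,1)2 3/4 · (2,2)2 3/4 · (2,3)1 2/4 · (2,4)1 4/4 · (2,5)1 3/3
Row 3: (3,0)2 1/3 · (3,1)1 1/4 · (3,2)2 3/4 · (3,3)2 2/4 · (3,4)1 3/4 · (3,5)1 2/2
Row 4: (4,0)1 2/3 · (4,1)1 2/4 · (4,2)2 3/4 · (4,3)2 3/4 · (4,4)1 2/3
Row 5: (5,0)1 2/3 · (5,1)2 1/4 · (5,2)2 4/4 · (5,3)2 2/4 · (5,4)1 1/4 · (5,5)2 1/2
Row 6: (6,0)1 2/2 · (6,1)1 1/3 · (6,2)2 1/3 · (6,3)1 0/3 · (6,4)2 1/3 · (6,5)2 2/2
Sum over 41 individuals: 1/2 + 2/3 + 2/3 + 3/3 + 3/3 + 2/2 + 2/3 + 3/4 + 2/4 + 3/4 + 4/4 + 3/3 + 3/3 + 3/4 + 3/4 + 2/4 + 4/4 + 3/3 + 1/3 + 1/4 + 3/4 + 2/4 + 3/4 + 2/2 + 2/3 + 2/4 + 3/4 + 3/4 + 2/3 + 2/3 + 1/4 + 4/4 + 2/4 + 1/4 + 1/2 + 2/2 + 1/3 + 1/3 + 0/3 + 1/3 + 2/2 = 331/12; mean = 331/12 ÷ 41 = 331/492 = 0.672764… → 0.673.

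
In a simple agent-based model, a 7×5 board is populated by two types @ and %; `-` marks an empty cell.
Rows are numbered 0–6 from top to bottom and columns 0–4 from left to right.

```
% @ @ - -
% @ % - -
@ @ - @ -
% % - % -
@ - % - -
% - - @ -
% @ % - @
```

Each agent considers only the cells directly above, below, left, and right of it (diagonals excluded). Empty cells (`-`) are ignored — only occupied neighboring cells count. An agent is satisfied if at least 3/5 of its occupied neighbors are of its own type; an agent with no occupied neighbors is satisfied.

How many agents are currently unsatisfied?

Row 0: (0,0)% 1/2 ✗ · (0,1)@ 2/3 ✓ · (0,2)@ 1/2 ✗
Row 1: (1,0)% 1/3 ✗ · (1,1)@ 2/4 ✗ · (1,2)% 0/2 ✗
Row 2: (2,0)@ 1/3 ✗ · (2,1)@ 2/3 ✓ · (2,3)@ 0/1 ✗
Row 3: (3,0)% 1/3 ✗ · (3,1)% 1/2 ✗ · (3,3)% 0/1 ✗
Row 4: (4,0)@ 0/2 ✗ · (4,2)% 0/0 ✓
Row 5: (5,0)% 1/2 ✗ · (5,3)@ 0/0 ✓
Row 6: (6,0)% 1/2 ✗ · (6,1)@ 0/2 ✗ · (6,2)% 0/1 ✗ · (6,4)@ 0/0 ✓
Unsatisfied: (0,0), (0,2), (1,0), (1,1), (1,2), (2,0), (2,3), (3,0), (3,1), (3,3), (4,0), (5,0), (6,0), (6,1), (6,2) — 15 in total.

15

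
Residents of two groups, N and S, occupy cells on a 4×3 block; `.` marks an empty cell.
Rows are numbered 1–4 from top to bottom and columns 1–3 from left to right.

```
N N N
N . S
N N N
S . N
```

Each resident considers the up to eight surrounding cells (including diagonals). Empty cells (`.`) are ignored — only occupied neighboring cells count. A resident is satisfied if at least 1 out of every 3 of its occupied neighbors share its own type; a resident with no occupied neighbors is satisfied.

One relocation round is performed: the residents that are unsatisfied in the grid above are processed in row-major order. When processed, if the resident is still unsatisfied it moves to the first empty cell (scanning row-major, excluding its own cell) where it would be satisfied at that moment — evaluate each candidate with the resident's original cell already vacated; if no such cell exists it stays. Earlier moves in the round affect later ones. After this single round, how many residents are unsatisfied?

2

Initially unsatisfied (in order): (2,3), (4,1).
  (2,3): no empty cell satisfies it; stays.
  (4,1): no empty cell satisfies it; stays.
Resulting grid:
N N N
N . S
N N N
S . N
Unsatisfied now: (2,3), (4,1).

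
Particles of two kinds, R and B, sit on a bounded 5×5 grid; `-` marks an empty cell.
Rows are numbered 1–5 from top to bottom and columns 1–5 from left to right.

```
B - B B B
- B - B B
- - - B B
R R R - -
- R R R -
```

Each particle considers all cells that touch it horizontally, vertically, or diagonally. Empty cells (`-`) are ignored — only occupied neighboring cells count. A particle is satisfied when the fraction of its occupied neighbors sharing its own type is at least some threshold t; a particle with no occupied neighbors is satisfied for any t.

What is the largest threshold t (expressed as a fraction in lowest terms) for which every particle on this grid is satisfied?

(1,1)B 1/1
(1,3)B 3/3
(1,4)B 4/4
(1,5)B 3/3
(2,2)B 2/2
(2,4)B 6/6
(2,5)B 5/5
(3,4)B 3/4
(3,5)B 3/3
(4,1)R 2/2
(4,2)R 4/4
(4,3)R 4/5
(5,2)R 4/4
(5,3)R 4/4
(5,4)R 2/2
The smallest same-type fraction is 3/4 at (3,4), which reduces to 3/4. Any threshold above that leaves this particle unsatisfied.

3/4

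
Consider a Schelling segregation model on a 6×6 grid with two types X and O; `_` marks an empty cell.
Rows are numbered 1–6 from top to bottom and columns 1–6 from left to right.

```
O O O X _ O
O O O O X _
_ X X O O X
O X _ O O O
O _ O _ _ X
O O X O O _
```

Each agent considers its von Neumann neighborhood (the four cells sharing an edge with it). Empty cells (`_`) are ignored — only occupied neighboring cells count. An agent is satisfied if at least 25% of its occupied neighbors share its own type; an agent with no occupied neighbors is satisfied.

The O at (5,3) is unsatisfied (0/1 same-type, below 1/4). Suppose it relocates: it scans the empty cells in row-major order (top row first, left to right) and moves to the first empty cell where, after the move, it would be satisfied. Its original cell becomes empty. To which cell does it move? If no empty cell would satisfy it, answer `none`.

(1,5)

Vacating (5,3). Empty cells in order:
  (1,5): 1/3 same-type → satisfied — stop here.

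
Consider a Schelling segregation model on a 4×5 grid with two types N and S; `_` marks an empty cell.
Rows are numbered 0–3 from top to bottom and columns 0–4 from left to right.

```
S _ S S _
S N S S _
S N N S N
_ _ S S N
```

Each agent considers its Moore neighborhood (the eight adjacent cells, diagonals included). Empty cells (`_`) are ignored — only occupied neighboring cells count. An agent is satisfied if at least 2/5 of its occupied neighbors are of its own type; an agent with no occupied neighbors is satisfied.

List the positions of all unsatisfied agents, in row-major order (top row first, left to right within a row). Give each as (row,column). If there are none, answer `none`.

(0,0)S 1/2 ✓
(0,2)S 3/4 ✓
(0,3)S 3/3 ✓
(1,0)S 2/4 ✓
(1,1)N 2/7 ✗
(1,2)S 4/7 ✓
(1,3)S 4/6 ✓
(2,0)S 1/3 ✗
(2,1)N 2/6 ✗
(2,2)N 2/7 ✗
(2,3)S 4/7 ✓
(2,4)N 1/4 ✗
(3,2)S 2/4 ✓
(3,3)S 2/5 ✓
(3,4)N 1/3 ✗

(1,1), (2,0), (2,1), (2,2), (2,4), (3,4)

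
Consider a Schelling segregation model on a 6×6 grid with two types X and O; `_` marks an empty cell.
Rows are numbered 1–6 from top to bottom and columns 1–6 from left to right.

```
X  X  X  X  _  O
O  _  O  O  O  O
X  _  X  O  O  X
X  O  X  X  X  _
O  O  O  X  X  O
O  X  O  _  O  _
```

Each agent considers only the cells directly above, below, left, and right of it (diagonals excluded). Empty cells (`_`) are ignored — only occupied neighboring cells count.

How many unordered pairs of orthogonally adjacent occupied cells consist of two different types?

Scan each occupied cell's neighbors to the right and below so each pair is counted once.
From row 1: 3 unlike of 7 pairs (running 3/7).
From row 2: 3 unlike of 8 pairs (running 6/15).
From row 3: 4 unlike of 7 pairs (running 10/22).
From row 4: 4 unlike of 9 pairs (running 14/31).
From row 5: 4 unlike of 9 pairs (running 18/40).
From row 6: 2 unlike of 2 pairs (running 20/42).
Total adjacent occupied pairs: 42; unlike-type pairs: 20.

20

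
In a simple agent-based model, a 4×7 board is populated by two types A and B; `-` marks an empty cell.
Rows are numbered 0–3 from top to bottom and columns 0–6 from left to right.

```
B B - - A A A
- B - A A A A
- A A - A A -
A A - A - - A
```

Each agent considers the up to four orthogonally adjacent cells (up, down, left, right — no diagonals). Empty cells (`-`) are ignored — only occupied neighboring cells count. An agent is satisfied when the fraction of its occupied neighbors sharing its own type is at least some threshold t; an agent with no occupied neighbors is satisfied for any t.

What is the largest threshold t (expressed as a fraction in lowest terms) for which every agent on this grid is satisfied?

1/2

Row 0: (0,0)B 1/1 · (0,1)B 2/2 · (0,4)A 2/2 · (0,5)A 3/3 · (0,6)A 2/2
Row 1: (1,1)B 1/2 · (1,3)A 1/1 · (1,4)A 4/4 · (1,5)A 4/4 · (1,6)A 2/2
Row 2: (2,1)A 2/3 · (2,2)A 1/1 · (2,4)A 2/2 · (2,5)A 2/2
Row 3: (3,0)A 1/1 · (3,1)A 2/2 · (3,3)A — no occupied neighbors · (3,6)A — no occupied neighbors
The smallest same-type fraction is 1/2 at (1,1), which reduces to 1/2. Any threshold above that leaves this agent unsatisfied.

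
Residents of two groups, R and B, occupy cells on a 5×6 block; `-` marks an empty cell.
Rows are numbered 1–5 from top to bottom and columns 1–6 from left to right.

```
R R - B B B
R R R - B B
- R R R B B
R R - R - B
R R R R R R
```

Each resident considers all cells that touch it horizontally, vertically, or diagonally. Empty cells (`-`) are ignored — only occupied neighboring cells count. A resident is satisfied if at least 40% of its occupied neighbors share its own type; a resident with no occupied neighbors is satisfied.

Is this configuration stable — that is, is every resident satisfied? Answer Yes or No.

Yes

Row 1: (1,1)R 3/3 ✓ · (1,2)R 4/4 ✓ · (1,4)B 2/3 ✓ · (1,5)B 4/4 ✓ · (1,6)B 3/3 ✓
Row 2: (2,1)R 4/4 ✓ · (2,2)R 6/6 ✓ · (2,3)R 5/6 ✓ · (2,5)B 6/7 ✓ · (2,6)B 5/5 ✓
Row 3: (3,2)R 6/6 ✓ · (3,3)R 6/6 ✓ · (3,4)R 3/5 ✓ · (3,5)B 4/6 ✓ · (3,6)B 4/4 ✓
Row 4: (4,1)R 4/4 ✓ · (4,2)R 6/6 ✓ · (4,4)R 5/6 ✓ · (4,6)B 2/4 ✓
Row 5: (5,1)R 3/3 ✓ · (5,2)R 4/4 ✓ · (5,3)R 4/4 ✓ · (5,4)R 3/3 ✓ · (5,5)R 3/4 ✓ · (5,6)R 1/2 ✓
All meet the threshold, so the configuration is stable.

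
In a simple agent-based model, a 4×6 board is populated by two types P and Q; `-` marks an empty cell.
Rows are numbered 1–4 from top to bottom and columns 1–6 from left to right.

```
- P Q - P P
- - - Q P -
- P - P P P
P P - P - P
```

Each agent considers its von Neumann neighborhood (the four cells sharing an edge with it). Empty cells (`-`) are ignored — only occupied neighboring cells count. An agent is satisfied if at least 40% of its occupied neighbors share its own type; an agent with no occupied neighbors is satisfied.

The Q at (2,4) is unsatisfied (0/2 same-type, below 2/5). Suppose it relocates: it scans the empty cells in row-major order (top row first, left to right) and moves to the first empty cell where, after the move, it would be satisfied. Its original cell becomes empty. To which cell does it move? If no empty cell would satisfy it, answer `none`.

Vacating (2,4). Empty cells in order:
  (1,1): 0/1 same-type → still unsatisfied.
  (1,4): 1/2 same-type → satisfied — stop here.

(1,4)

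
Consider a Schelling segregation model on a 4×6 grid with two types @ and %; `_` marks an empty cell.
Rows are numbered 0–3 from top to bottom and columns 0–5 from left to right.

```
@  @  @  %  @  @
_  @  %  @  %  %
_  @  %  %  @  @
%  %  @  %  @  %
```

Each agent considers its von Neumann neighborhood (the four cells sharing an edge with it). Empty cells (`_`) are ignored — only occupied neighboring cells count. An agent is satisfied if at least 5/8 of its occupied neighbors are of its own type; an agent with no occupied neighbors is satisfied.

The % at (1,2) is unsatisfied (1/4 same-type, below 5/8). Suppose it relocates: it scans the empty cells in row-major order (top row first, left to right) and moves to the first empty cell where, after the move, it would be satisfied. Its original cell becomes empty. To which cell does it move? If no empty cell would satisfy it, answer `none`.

Vacating (1,2). Empty cells in order:
  (1,0): 0/2 same-type → still unsatisfied.
  (2,0): 1/2 same-type → still unsatisfied.

none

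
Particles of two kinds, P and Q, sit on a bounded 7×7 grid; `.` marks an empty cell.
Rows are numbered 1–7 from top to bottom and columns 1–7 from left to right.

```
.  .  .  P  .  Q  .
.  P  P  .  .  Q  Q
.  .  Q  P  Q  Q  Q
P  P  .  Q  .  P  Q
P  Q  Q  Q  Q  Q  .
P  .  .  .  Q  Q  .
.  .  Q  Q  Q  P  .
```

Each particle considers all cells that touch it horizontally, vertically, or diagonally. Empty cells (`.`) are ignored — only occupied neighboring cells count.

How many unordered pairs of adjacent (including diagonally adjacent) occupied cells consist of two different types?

20

Scan each occupied cell's neighbors to the right and below (and the two forward diagonals) so each pair is counted once.
From row 1: 0 unlike of 3 pairs (running 0/3).
From row 2: 2 unlike of 10 pairs (running 2/13).
From row 3: 7 unlike of 13 pairs (running 9/26).
From row 4: 6 unlike of 13 pairs (running 15/39).
From row 5: 2 unlike of 12 pairs (running 17/51).
From row 6: 2 unlike of 6 pairs (running 19/57).
From row 7: 1 unlike of 3 pairs (running 20/60).
Total adjacent occupied pairs: 60; unlike-type pairs: 20.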